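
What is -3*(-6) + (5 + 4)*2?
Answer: 36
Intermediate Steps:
-3*(-6) + (5 + 4)*2 = 18 + 9*2 = 18 + 18 = 36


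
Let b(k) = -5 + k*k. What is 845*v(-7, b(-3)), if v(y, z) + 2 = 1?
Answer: -845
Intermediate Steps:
b(k) = -5 + k²
v(y, z) = -1 (v(y, z) = -2 + 1 = -1)
845*v(-7, b(-3)) = 845*(-1) = -845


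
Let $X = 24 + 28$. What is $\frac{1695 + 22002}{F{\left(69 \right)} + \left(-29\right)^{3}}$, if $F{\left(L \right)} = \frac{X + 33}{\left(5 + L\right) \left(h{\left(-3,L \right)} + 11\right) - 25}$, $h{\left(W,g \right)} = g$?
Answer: $- \frac{27938763}{28754614} \approx -0.97163$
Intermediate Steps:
$X = 52$
$F{\left(L \right)} = \frac{85}{-25 + \left(5 + L\right) \left(11 + L\right)}$ ($F{\left(L \right)} = \frac{52 + 33}{\left(5 + L\right) \left(L + 11\right) - 25} = \frac{85}{\left(5 + L\right) \left(11 + L\right) - 25} = \frac{85}{-25 + \left(5 + L\right) \left(11 + L\right)}$)
$\frac{1695 + 22002}{F{\left(69 \right)} + \left(-29\right)^{3}} = \frac{1695 + 22002}{\frac{85}{30 + 69^{2} + 16 \cdot 69} + \left(-29\right)^{3}} = \frac{23697}{\frac{85}{30 + 4761 + 1104} - 24389} = \frac{23697}{\frac{85}{5895} - 24389} = \frac{23697}{85 \cdot \frac{1}{5895} - 24389} = \frac{23697}{\frac{17}{1179} - 24389} = \frac{23697}{- \frac{28754614}{1179}} = 23697 \left(- \frac{1179}{28754614}\right) = - \frac{27938763}{28754614}$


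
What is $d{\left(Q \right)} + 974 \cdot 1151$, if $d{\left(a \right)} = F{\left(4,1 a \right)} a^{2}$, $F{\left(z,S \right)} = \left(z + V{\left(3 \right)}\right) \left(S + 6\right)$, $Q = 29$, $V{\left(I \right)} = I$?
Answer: $1327119$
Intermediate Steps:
$F{\left(z,S \right)} = \left(3 + z\right) \left(6 + S\right)$ ($F{\left(z,S \right)} = \left(z + 3\right) \left(S + 6\right) = \left(3 + z\right) \left(6 + S\right)$)
$d{\left(a \right)} = a^{2} \left(42 + 7 a\right)$ ($d{\left(a \right)} = \left(18 + 3 \cdot 1 a + 6 \cdot 4 + 1 a 4\right) a^{2} = \left(18 + 3 a + 24 + a 4\right) a^{2} = \left(18 + 3 a + 24 + 4 a\right) a^{2} = \left(42 + 7 a\right) a^{2} = a^{2} \left(42 + 7 a\right)$)
$d{\left(Q \right)} + 974 \cdot 1151 = 7 \cdot 29^{2} \left(6 + 29\right) + 974 \cdot 1151 = 7 \cdot 841 \cdot 35 + 1121074 = 206045 + 1121074 = 1327119$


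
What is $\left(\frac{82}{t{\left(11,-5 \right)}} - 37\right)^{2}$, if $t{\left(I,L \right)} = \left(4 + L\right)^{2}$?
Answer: $2025$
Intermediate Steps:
$\left(\frac{82}{t{\left(11,-5 \right)}} - 37\right)^{2} = \left(\frac{82}{\left(4 - 5\right)^{2}} - 37\right)^{2} = \left(\frac{82}{\left(-1\right)^{2}} - 37\right)^{2} = \left(\frac{82}{1} - 37\right)^{2} = \left(82 \cdot 1 - 37\right)^{2} = \left(82 - 37\right)^{2} = 45^{2} = 2025$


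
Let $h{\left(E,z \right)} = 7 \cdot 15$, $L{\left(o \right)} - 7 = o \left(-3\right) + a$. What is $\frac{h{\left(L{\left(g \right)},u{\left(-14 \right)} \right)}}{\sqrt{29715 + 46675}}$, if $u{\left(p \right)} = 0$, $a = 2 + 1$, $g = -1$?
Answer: $\frac{21 \sqrt{76390}}{15278} \approx 0.3799$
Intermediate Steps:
$a = 3$
$L{\left(o \right)} = 10 - 3 o$ ($L{\left(o \right)} = 7 + \left(o \left(-3\right) + 3\right) = 7 - \left(-3 + 3 o\right) = 10 - 3 o$)
$h{\left(E,z \right)} = 105$
$\frac{h{\left(L{\left(g \right)},u{\left(-14 \right)} \right)}}{\sqrt{29715 + 46675}} = \frac{105}{\sqrt{29715 + 46675}} = \frac{105}{\sqrt{76390}} = 105 \frac{\sqrt{76390}}{76390} = \frac{21 \sqrt{76390}}{15278}$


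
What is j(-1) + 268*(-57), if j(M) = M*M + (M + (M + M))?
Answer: -15278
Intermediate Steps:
j(M) = M**2 + 3*M (j(M) = M**2 + (M + 2*M) = M**2 + 3*M)
j(-1) + 268*(-57) = -(3 - 1) + 268*(-57) = -1*2 - 15276 = -2 - 15276 = -15278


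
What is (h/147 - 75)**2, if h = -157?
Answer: 125037124/21609 ≈ 5786.3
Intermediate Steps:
(h/147 - 75)**2 = (-157/147 - 75)**2 = (-11182/147)**2 = 125037124/21609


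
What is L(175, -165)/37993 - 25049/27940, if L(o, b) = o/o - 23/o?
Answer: -33308183619/37153354700 ≈ -0.89651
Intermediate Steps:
L(o, b) = 1 - 23/o
L(175, -165)/37993 - 25049/27940 = ((-23 + 175)/175)/37993 - 25049/27940 = ((1/175)*152)*(1/37993) - 25049*1/27940 = (152/175)*(1/37993) - 25049/27940 = 152/6648775 - 25049/27940 = -33308183619/37153354700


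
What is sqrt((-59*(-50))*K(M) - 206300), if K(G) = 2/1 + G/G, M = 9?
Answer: 5*I*sqrt(7898) ≈ 444.35*I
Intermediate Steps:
K(G) = 3 (K(G) = 2*1 + 1 = 2 + 1 = 3)
sqrt((-59*(-50))*K(M) - 206300) = sqrt(-59*(-50)*3 - 206300) = sqrt(2950*3 - 206300) = sqrt(8850 - 206300) = sqrt(-197450) = 5*I*sqrt(7898)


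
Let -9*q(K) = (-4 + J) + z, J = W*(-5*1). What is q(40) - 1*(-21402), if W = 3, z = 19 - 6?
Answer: 64208/3 ≈ 21403.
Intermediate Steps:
z = 13
J = -15 (J = 3*(-5*1) = 3*(-5) = -15)
q(K) = ⅔ (q(K) = -((-4 - 15) + 13)/9 = -(-19 + 13)/9 = -⅑*(-6) = ⅔)
q(40) - 1*(-21402) = ⅔ - 1*(-21402) = ⅔ + 21402 = 64208/3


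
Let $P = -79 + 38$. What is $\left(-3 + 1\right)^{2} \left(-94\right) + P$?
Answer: $-417$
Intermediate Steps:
$P = -41$
$\left(-3 + 1\right)^{2} \left(-94\right) + P = \left(-3 + 1\right)^{2} \left(-94\right) - 41 = \left(-2\right)^{2} \left(-94\right) - 41 = 4 \left(-94\right) - 41 = -376 - 41 = -417$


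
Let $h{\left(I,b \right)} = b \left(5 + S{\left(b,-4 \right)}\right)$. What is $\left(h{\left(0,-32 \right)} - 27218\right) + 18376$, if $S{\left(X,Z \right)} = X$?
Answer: $-7978$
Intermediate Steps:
$h{\left(I,b \right)} = b \left(5 + b\right)$
$\left(h{\left(0,-32 \right)} - 27218\right) + 18376 = \left(- 32 \left(5 - 32\right) - 27218\right) + 18376 = \left(\left(-32\right) \left(-27\right) - 27218\right) + 18376 = \left(864 - 27218\right) + 18376 = -26354 + 18376 = -7978$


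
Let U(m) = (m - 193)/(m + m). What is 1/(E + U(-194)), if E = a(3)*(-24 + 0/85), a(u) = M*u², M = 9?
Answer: -388/753885 ≈ -0.00051467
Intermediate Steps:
U(m) = (-193 + m)/(2*m) (U(m) = (-193 + m)/((2*m)) = (-193 + m)*(1/(2*m)) = (-193 + m)/(2*m))
a(u) = 9*u²
E = -1944 (E = (9*3²)*(-24 + 0/85) = (9*9)*(-24 + 0*(1/85)) = 81*(-24 + 0) = 81*(-24) = -1944)
1/(E + U(-194)) = 1/(-1944 + (½)*(-193 - 194)/(-194)) = 1/(-1944 + (½)*(-1/194)*(-387)) = 1/(-1944 + 387/388) = 1/(-753885/388) = -388/753885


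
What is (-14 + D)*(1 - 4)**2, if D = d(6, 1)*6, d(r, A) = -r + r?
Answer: -126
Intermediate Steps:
d(r, A) = 0
D = 0 (D = 0*6 = 0)
(-14 + D)*(1 - 4)**2 = (-14 + 0)*(1 - 4)**2 = -14*(-3)**2 = -14*9 = -126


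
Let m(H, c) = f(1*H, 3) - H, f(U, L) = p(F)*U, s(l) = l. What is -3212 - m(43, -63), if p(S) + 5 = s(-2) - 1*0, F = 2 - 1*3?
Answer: -2868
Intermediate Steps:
F = -1 (F = 2 - 3 = -1)
p(S) = -7 (p(S) = -5 + (-2 - 1*0) = -5 + (-2 + 0) = -5 - 2 = -7)
f(U, L) = -7*U
m(H, c) = -8*H (m(H, c) = -7*H - H = -8*H)
-3212 - m(43, -63) = -3212 - (-8)*43 = -3212 - 1*(-344) = -3212 + 344 = -2868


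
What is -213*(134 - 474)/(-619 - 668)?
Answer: -24140/429 ≈ -56.270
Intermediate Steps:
-213*(134 - 474)/(-619 - 668) = -(-72420)/(-1287) = -(-72420)*(-1)/1287 = -213*340/1287 = -24140/429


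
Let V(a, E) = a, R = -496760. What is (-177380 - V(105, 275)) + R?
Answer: -674245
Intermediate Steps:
(-177380 - V(105, 275)) + R = (-177380 - 1*105) - 496760 = (-177380 - 105) - 496760 = -177485 - 496760 = -674245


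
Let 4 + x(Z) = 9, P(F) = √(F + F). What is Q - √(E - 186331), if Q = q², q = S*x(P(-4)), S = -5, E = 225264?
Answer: 625 - √38933 ≈ 427.69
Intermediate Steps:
P(F) = √2*√F (P(F) = √(2*F) = √2*√F)
x(Z) = 5 (x(Z) = -4 + 9 = 5)
q = -25 (q = -5*5 = -25)
Q = 625 (Q = (-25)² = 625)
Q - √(E - 186331) = 625 - √(225264 - 186331) = 625 - √38933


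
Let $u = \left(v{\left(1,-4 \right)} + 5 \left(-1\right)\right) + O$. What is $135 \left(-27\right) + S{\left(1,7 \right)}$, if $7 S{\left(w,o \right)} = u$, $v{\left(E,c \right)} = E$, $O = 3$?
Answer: $- \frac{25516}{7} \approx -3645.1$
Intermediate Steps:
$u = -1$ ($u = \left(1 + 5 \left(-1\right)\right) + 3 = \left(1 - 5\right) + 3 = -4 + 3 = -1$)
$S{\left(w,o \right)} = - \frac{1}{7}$ ($S{\left(w,o \right)} = \frac{1}{7} \left(-1\right) = - \frac{1}{7}$)
$135 \left(-27\right) + S{\left(1,7 \right)} = 135 \left(-27\right) - \frac{1}{7} = -3645 - \frac{1}{7} = - \frac{25516}{7}$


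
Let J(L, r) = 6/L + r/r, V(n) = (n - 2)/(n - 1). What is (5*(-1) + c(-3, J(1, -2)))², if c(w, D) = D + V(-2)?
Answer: 100/9 ≈ 11.111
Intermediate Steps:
V(n) = (-2 + n)/(-1 + n)
J(L, r) = 1 + 6/L (J(L, r) = 6/L + 1 = 1 + 6/L)
c(w, D) = 4/3 + D (c(w, D) = D + (-2 - 2)/(-1 - 2) = D - 4/(-3) = D - ⅓*(-4) = D + 4/3 = 4/3 + D)
(5*(-1) + c(-3, J(1, -2)))² = (5*(-1) + (4/3 + (6 + 1)/1))² = (-5 + (4/3 + 1*7))² = (-5 + (4/3 + 7))² = (-5 + 25/3)² = (10/3)² = 100/9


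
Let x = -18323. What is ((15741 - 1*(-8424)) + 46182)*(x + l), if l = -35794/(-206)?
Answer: -131504712084/103 ≈ -1.2767e+9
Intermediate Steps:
l = 17897/103 (l = -35794*(-1/206) = 17897/103 ≈ 173.76)
((15741 - 1*(-8424)) + 46182)*(x + l) = ((15741 - 1*(-8424)) + 46182)*(-18323 + 17897/103) = ((15741 + 8424) + 46182)*(-1869372/103) = (24165 + 46182)*(-1869372/103) = 70347*(-1869372/103) = -131504712084/103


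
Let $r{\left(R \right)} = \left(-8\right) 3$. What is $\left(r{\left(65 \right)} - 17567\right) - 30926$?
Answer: $-48517$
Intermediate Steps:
$r{\left(R \right)} = -24$
$\left(r{\left(65 \right)} - 17567\right) - 30926 = \left(-24 - 17567\right) - 30926 = -17591 - 30926 = -48517$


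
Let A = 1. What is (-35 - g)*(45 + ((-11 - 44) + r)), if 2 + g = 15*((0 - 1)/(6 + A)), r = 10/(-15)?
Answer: 2304/7 ≈ 329.14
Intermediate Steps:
r = -⅔ (r = 10*(-1/15) = -⅔ ≈ -0.66667)
g = -29/7 (g = -2 + 15*((0 - 1)/(6 + 1)) = -2 + 15*(-1/7) = -2 + 15*(-1*⅐) = -2 + 15*(-⅐) = -2 - 15/7 = -29/7 ≈ -4.1429)
(-35 - g)*(45 + ((-11 - 44) + r)) = (-35 - 1*(-29/7))*(45 + ((-11 - 44) - ⅔)) = (-35 + 29/7)*(45 + (-55 - ⅔)) = -216*(45 - 167/3)/7 = -216/7*(-32/3) = 2304/7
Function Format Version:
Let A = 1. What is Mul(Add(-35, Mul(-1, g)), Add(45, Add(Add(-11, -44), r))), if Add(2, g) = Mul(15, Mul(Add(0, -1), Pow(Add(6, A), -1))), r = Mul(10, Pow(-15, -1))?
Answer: Rational(2304, 7) ≈ 329.14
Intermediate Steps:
r = Rational(-2, 3) (r = Mul(10, Rational(-1, 15)) = Rational(-2, 3) ≈ -0.66667)
g = Rational(-29, 7) (g = Add(-2, Mul(15, Mul(Add(0, -1), Pow(Add(6, 1), -1)))) = Add(-2, Mul(15, Mul(-1, Pow(7, -1)))) = Add(-2, Mul(15, Mul(-1, Rational(1, 7)))) = Add(-2, Mul(15, Rational(-1, 7))) = Add(-2, Rational(-15, 7)) = Rational(-29, 7) ≈ -4.1429)
Mul(Add(-35, Mul(-1, g)), Add(45, Add(Add(-11, -44), r))) = Mul(Add(-35, Mul(-1, Rational(-29, 7))), Add(45, Add(Add(-11, -44), Rational(-2, 3)))) = Mul(Add(-35, Rational(29, 7)), Add(45, Add(-55, Rational(-2, 3)))) = Mul(Rational(-216, 7), Add(45, Rational(-167, 3))) = Mul(Rational(-216, 7), Rational(-32, 3)) = Rational(2304, 7)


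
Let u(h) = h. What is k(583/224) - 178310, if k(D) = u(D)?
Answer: -39940857/224 ≈ -1.7831e+5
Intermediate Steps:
k(D) = D
k(583/224) - 178310 = 583/224 - 178310 = -39940857/224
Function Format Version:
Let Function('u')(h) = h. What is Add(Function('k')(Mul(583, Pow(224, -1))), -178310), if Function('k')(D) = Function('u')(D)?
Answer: Rational(-39940857, 224) ≈ -1.7831e+5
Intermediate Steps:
Function('k')(D) = D
Add(Function('k')(Mul(583, Pow(224, -1))), -178310) = Add(Mul(583, Pow(224, -1)), -178310) = Add(Mul(583, Rational(1, 224)), -178310) = Add(Rational(583, 224), -178310) = Rational(-39940857, 224)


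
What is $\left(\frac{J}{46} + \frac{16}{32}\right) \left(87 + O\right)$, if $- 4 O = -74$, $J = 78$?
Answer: $\frac{21311}{92} \approx 231.64$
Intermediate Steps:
$O = \frac{37}{2}$ ($O = \left(- \frac{1}{4}\right) \left(-74\right) = \frac{37}{2} \approx 18.5$)
$\left(\frac{J}{46} + \frac{16}{32}\right) \left(87 + O\right) = \left(\frac{78}{46} + \frac{16}{32}\right) \left(87 + \frac{37}{2}\right) = \left(78 \cdot \frac{1}{46} + 16 \cdot \frac{1}{32}\right) \frac{211}{2} = \left(\frac{39}{23} + \frac{1}{2}\right) \frac{211}{2} = \frac{101}{46} \cdot \frac{211}{2} = \frac{21311}{92}$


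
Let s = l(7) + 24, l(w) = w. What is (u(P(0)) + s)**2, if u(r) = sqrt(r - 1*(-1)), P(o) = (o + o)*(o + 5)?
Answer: 1024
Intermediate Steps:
P(o) = 2*o*(5 + o) (P(o) = (2*o)*(5 + o) = 2*o*(5 + o))
s = 31 (s = 7 + 24 = 31)
u(r) = sqrt(1 + r) (u(r) = sqrt(r + 1) = sqrt(1 + r))
(u(P(0)) + s)**2 = (sqrt(1 + 2*0*(5 + 0)) + 31)**2 = (sqrt(1 + 2*0*5) + 31)**2 = (sqrt(1 + 0) + 31)**2 = (sqrt(1) + 31)**2 = (1 + 31)**2 = 32**2 = 1024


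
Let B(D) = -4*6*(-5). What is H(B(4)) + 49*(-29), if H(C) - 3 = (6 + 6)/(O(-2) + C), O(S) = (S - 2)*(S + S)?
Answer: -48209/34 ≈ -1417.9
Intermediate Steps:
B(D) = 120 (B(D) = -24*(-5) = 120)
O(S) = 2*S*(-2 + S) (O(S) = (-2 + S)*(2*S) = 2*S*(-2 + S))
H(C) = 3 + 12/(16 + C) (H(C) = 3 + (6 + 6)/(2*(-2)*(-2 - 2) + C) = 3 + 12/(2*(-2)*(-4) + C) = 3 + 12/(16 + C))
H(B(4)) + 49*(-29) = 3*(20 + 120)/(16 + 120) + 49*(-29) = 3*140/136 - 1421 = 3*(1/136)*140 - 1421 = 105/34 - 1421 = -48209/34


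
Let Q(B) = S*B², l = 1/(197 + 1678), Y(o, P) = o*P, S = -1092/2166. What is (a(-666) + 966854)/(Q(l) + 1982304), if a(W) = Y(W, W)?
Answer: 895004314453125/1257911268749909 ≈ 0.71150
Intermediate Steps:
S = -182/361 (S = -1092*1/2166 = -182/361 ≈ -0.50416)
Y(o, P) = P*o
l = 1/1875 ≈ 0.00053333
a(W) = W² (a(W) = W*W = W²)
Q(B) = -182*B²/361
(a(-666) + 966854)/(Q(l) + 1982304) = ((-666)² + 966854)/(-182*(1/1875)²/361 + 1982304) = (443556 + 966854)/(-182/361*1/3515625 + 1982304) = 1410410/(-182/1269140625 + 1982304) = 1410410/(2515822537499818/1269140625) = 1410410*(1269140625/2515822537499818) = 895004314453125/1257911268749909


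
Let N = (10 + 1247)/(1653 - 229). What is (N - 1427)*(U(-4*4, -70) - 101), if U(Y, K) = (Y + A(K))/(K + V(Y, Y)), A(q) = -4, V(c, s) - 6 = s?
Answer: 818408773/5696 ≈ 1.4368e+5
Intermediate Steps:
N = 1257/1424 ≈ 0.88272
V(c, s) = 6 + s
U(Y, K) = (-4 + Y)/(6 + K + Y) (U(Y, K) = (Y - 4)/(K + (6 + Y)) = (-4 + Y)/(6 + K + Y))
(N - 1427)*(U(-4*4, -70) - 101) = (1257/1424 - 1427)*((-4 - 4*4)/(6 - 70 - 4*4) - 101) = -2030791*((-4 - 16)/(6 - 70 - 16) - 101)/1424 = -2030791*(-20/(-80) - 101)/1424 = -2030791*(-1/80*(-20) - 101)/1424 = -2030791*(1/4 - 101)/1424 = -2030791/1424*(-403/4) = 818408773/5696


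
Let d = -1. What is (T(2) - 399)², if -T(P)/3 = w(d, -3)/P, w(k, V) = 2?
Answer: 161604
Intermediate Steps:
T(P) = -6/P
(T(2) - 399)² = (-6/2 - 399)² = (-6*½ - 399)² = (-3 - 399)² = (-402)² = 161604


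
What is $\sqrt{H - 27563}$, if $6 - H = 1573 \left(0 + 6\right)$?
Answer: $7 i \sqrt{755} \approx 192.34 i$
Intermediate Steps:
$H = -9432$ ($H = 6 - 1573 \left(0 + 6\right) = 6 - 1573 \cdot 6 = 6 - 9438 = -9432$)
$\sqrt{H - 27563} = \sqrt{-9432 - 27563} = \sqrt{-36995} = 7 i \sqrt{755}$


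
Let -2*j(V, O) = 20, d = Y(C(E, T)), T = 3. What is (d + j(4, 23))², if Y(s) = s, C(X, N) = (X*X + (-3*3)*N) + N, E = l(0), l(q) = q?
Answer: 1156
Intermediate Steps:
E = 0
C(X, N) = X² - 8*N (C(X, N) = (X² - 9*N) + N = X² - 8*N)
d = -24 (d = 0² - 8*3 = 0 - 24 = -24)
j(V, O) = -10 (j(V, O) = -½*20 = -10)
(d + j(4, 23))² = (-24 - 10)² = (-34)² = 1156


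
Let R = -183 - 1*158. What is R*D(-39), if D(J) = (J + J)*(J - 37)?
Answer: -2021448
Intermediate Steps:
R = -341 (R = -183 - 158 = -341)
D(J) = 2*J*(-37 + J) (D(J) = (2*J)*(-37 + J) = 2*J*(-37 + J))
R*D(-39) = -682*(-39)*(-37 - 39) = -682*(-39)*(-76) = -341*5928 = -2021448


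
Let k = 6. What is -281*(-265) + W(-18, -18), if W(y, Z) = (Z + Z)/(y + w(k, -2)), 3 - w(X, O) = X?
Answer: 521267/7 ≈ 74467.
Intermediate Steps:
w(X, O) = 3 - X
W(y, Z) = 2*Z/(-3 + y) (W(y, Z) = (Z + Z)/(y + (3 - 1*6)) = (2*Z)/(y + (3 - 6)) = (2*Z)/(y - 3) = (2*Z)/(-3 + y) = 2*Z/(-3 + y))
-281*(-265) + W(-18, -18) = -281*(-265) + 2*(-18)/(-3 - 18) = 74465 + 2*(-18)/(-21) = 74465 + 2*(-18)*(-1/21) = 74465 + 12/7 = 521267/7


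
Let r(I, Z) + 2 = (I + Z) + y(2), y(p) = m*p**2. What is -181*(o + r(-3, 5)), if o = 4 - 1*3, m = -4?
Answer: 2715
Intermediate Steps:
y(p) = -4*p**2
r(I, Z) = -18 + I + Z (r(I, Z) = -2 + ((I + Z) - 4*2**2) = -2 + ((I + Z) - 4*4) = -2 + ((I + Z) - 16) = -2 + (-16 + I + Z) = -18 + I + Z)
o = 1 (o = 4 - 3 = 1)
-181*(o + r(-3, 5)) = -181*(1 + (-18 - 3 + 5)) = -181*(1 - 16) = -(-2715) = -181*(-15) = 2715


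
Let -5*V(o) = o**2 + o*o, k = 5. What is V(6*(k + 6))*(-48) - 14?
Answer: 418106/5 ≈ 83621.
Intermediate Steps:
V(o) = -2*o**2/5 (V(o) = -(o**2 + o*o)/5 = -(o**2 + o**2)/5 = -2*o**2/5)
V(6*(k + 6))*(-48) - 14 = -2*36*(5 + 6)**2/5*(-48) - 14 = -2*(6*11)**2/5*(-48) - 14 = -2/5*66**2*(-48) - 14 = -2/5*4356*(-48) - 14 = -8712/5*(-48) - 14 = 418176/5 - 14 = 418106/5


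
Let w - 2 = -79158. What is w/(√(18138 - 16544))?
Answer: -39578*√1594/797 ≈ -1982.6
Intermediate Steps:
w = -79156 (w = 2 - 79158 = -79156)
w/(√(18138 - 16544)) = -79156/√(18138 - 16544) = -79156*√1594/1594 = -39578*√1594/797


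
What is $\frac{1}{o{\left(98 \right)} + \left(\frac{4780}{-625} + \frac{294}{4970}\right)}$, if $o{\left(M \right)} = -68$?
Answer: $- \frac{8875}{670851} \approx -0.013229$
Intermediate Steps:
$\frac{1}{o{\left(98 \right)} + \left(\frac{4780}{-625} + \frac{294}{4970}\right)} = \frac{1}{-68 + \left(\frac{4780}{-625} + \frac{294}{4970}\right)} = \frac{1}{-68 + \left(4780 \left(- \frac{1}{625}\right) + 294 \cdot \frac{1}{4970}\right)} = \frac{1}{-68 + \left(- \frac{956}{125} + \frac{21}{355}\right)} = \frac{1}{-68 - \frac{67351}{8875}} = \frac{1}{- \frac{670851}{8875}} = - \frac{8875}{670851}$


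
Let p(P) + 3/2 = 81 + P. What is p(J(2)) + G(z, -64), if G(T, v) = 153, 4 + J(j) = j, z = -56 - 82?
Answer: 461/2 ≈ 230.50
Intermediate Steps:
z = -138
J(j) = -4 + j
p(P) = 159/2 + P (p(P) = -3/2 + (81 + P) = 159/2 + P)
p(J(2)) + G(z, -64) = (159/2 + (-4 + 2)) + 153 = (159/2 - 2) + 153 = 155/2 + 153 = 461/2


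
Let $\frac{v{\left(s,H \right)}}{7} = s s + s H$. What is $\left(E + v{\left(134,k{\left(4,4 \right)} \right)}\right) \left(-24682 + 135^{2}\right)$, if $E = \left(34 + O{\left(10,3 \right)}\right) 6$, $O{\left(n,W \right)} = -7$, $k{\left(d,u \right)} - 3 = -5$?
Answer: $-800525946$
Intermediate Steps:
$k{\left(d,u \right)} = -2$ ($k{\left(d,u \right)} = 3 - 5 = -2$)
$E = 162$ ($E = \left(34 - 7\right) 6 = 27 \cdot 6 = 162$)
$v{\left(s,H \right)} = 7 s^{2} + 7 H s$ ($v{\left(s,H \right)} = 7 \left(s s + s H\right) = 7 \left(s^{2} + H s\right) = 7 s^{2} + 7 H s$)
$\left(E + v{\left(134,k{\left(4,4 \right)} \right)}\right) \left(-24682 + 135^{2}\right) = \left(162 + 7 \cdot 134 \left(-2 + 134\right)\right) \left(-24682 + 135^{2}\right) = \left(162 + 7 \cdot 134 \cdot 132\right) \left(-24682 + 18225\right) = \left(162 + 123816\right) \left(-6457\right) = 123978 \left(-6457\right) = -800525946$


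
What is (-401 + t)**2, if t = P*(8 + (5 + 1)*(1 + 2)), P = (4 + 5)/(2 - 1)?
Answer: 27889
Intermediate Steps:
P = 9 (P = 9/1 = 9*1 = 9)
t = 234 (t = 9*(8 + (5 + 1)*(1 + 2)) = 9*(8 + 6*3) = 9*(8 + 18) = 9*26 = 234)
(-401 + t)**2 = (-401 + 234)**2 = (-167)**2 = 27889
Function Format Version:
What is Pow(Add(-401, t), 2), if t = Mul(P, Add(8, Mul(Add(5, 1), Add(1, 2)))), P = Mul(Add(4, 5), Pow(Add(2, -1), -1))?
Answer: 27889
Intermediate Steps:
P = 9 (P = Mul(9, Pow(1, -1)) = Mul(9, 1) = 9)
t = 234 (t = Mul(9, Add(8, Mul(Add(5, 1), Add(1, 2)))) = Mul(9, Add(8, Mul(6, 3))) = Mul(9, Add(8, 18)) = Mul(9, 26) = 234)
Pow(Add(-401, t), 2) = Pow(Add(-401, 234), 2) = Pow(-167, 2) = 27889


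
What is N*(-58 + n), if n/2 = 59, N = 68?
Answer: 4080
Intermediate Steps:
n = 118 (n = 2*59 = 118)
N*(-58 + n) = 68*(-58 + 118) = 68*60 = 4080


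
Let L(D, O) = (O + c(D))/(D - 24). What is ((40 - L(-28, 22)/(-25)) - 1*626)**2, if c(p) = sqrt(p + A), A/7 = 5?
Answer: (761822 + sqrt(7))**2/1690000 ≈ 3.4342e+5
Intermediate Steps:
A = 35 (A = 7*5 = 35)
c(p) = sqrt(35 + p) (c(p) = sqrt(p + 35) = sqrt(35 + p))
L(D, O) = (O + sqrt(35 + D))/(-24 + D) (L(D, O) = (O + sqrt(35 + D))/(D - 24) = (O + sqrt(35 + D))/(-24 + D))
((40 - L(-28, 22)/(-25)) - 1*626)**2 = ((40 - (22 + sqrt(35 - 28))/(-24 - 28)/(-25)) - 1*626)**2 = ((40 - (22 + sqrt(7))/(-52)*(-1)/25) - 626)**2 = ((40 - (-(22 + sqrt(7))/52)*(-1)/25) - 626)**2 = ((40 - (-11/26 - sqrt(7)/52)*(-1)/25) - 626)**2 = ((40 - (11/650 + sqrt(7)/1300)) - 626)**2 = ((40 + (-11/650 - sqrt(7)/1300)) - 626)**2 = ((25989/650 - sqrt(7)/1300) - 626)**2 = (-380911/650 - sqrt(7)/1300)**2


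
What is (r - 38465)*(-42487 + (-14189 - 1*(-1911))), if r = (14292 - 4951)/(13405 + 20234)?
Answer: 23620414564470/11213 ≈ 2.1065e+9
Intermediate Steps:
r = 9341/33639 ≈ 0.27768
(r - 38465)*(-42487 + (-14189 - 1*(-1911))) = (9341/33639 - 38465)*(-42487 + (-14189 - 1*(-1911))) = -1293914794*(-42487 + (-14189 + 1911))/33639 = -1293914794*(-42487 - 12278)/33639 = -1293914794/33639*(-54765) = 23620414564470/11213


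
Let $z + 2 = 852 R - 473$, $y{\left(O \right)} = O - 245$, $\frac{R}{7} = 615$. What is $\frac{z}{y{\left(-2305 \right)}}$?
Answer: $- \frac{733477}{510} \approx -1438.2$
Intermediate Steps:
$R = 4305$ ($R = 7 \cdot 615 = 4305$)
$y{\left(O \right)} = -245 + O$
$z = 3667385$ ($z = -2 + \left(852 \cdot 4305 - 473\right) = -2 + \left(3667860 - 473\right) = -2 + 3667387 = 3667385$)
$\frac{z}{y{\left(-2305 \right)}} = \frac{3667385}{-245 - 2305} = \frac{3667385}{-2550} = 3667385 \left(- \frac{1}{2550}\right) = - \frac{733477}{510}$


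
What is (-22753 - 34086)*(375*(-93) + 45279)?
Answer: -591352956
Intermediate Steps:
(-22753 - 34086)*(375*(-93) + 45279) = -56839*(-34875 + 45279) = -56839*10404 = -591352956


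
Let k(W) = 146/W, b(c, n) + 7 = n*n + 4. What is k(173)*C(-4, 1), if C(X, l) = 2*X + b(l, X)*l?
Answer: 730/173 ≈ 4.2197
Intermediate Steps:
b(c, n) = -3 + n² (b(c, n) = -7 + (n*n + 4) = -7 + (n² + 4) = -7 + (4 + n²) = -3 + n²)
C(X, l) = 2*X + l*(-3 + X²) (C(X, l) = 2*X + (-3 + X²)*l = 2*X + l*(-3 + X²))
k(173)*C(-4, 1) = (146/173)*(2*(-4) + 1*(-3 + (-4)²)) = (146*(1/173))*(-8 + 1*(-3 + 16)) = 146*(-8 + 1*13)/173 = 146*(-8 + 13)/173 = (146/173)*5 = 730/173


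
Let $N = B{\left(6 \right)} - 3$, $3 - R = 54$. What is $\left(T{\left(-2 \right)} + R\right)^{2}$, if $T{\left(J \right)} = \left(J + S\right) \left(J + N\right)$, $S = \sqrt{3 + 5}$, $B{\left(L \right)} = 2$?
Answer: $2097 + 540 \sqrt{2} \approx 2860.7$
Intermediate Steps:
$R = -51$ ($R = 3 - 54 = -51$)
$N = -1$ ($N = 2 - 3 = -1$)
$S = 2 \sqrt{2}$ ($S = \sqrt{8} = 2 \sqrt{2} \approx 2.8284$)
$T{\left(J \right)} = \left(-1 + J\right) \left(J + 2 \sqrt{2}\right)$ ($T{\left(J \right)} = \left(J + 2 \sqrt{2}\right) \left(J - 1\right) = \left(J + 2 \sqrt{2}\right) \left(-1 + J\right) = \left(-1 + J\right) \left(J + 2 \sqrt{2}\right)$)
$\left(T{\left(-2 \right)} + R\right)^{2} = \left(\left(\left(-2\right)^{2} - -2 - 2 \sqrt{2} + 2 \left(-2\right) \sqrt{2}\right) - 51\right)^{2} = \left(\left(4 + 2 - 2 \sqrt{2} - 4 \sqrt{2}\right) - 51\right)^{2} = \left(\left(6 - 6 \sqrt{2}\right) - 51\right)^{2} = \left(-45 - 6 \sqrt{2}\right)^{2}$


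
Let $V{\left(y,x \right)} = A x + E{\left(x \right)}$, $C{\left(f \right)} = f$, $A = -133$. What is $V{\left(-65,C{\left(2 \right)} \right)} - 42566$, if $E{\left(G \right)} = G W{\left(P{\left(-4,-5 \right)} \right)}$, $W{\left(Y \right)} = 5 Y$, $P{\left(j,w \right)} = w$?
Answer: $-42882$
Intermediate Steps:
$E{\left(G \right)} = - 25 G$ ($E{\left(G \right)} = G 5 \left(-5\right) = G \left(-25\right) = - 25 G$)
$V{\left(y,x \right)} = - 158 x$ ($V{\left(y,x \right)} = - 133 x - 25 x = - 158 x$)
$V{\left(-65,C{\left(2 \right)} \right)} - 42566 = \left(-158\right) 2 - 42566 = -316 - 42566 = -42882$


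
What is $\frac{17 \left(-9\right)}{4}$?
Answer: $- \frac{153}{4} \approx -38.25$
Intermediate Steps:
$\frac{17 \left(-9\right)}{4} = \left(-153\right) \frac{1}{4} = - \frac{153}{4}$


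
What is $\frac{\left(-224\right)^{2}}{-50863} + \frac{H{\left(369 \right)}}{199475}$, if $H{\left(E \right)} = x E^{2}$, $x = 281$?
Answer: $\frac{1936072643383}{10145896925} \approx 190.82$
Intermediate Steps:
$H{\left(E \right)} = 281 E^{2}$
$\frac{\left(-224\right)^{2}}{-50863} + \frac{H{\left(369 \right)}}{199475} = \frac{\left(-224\right)^{2}}{-50863} + \frac{281 \cdot 369^{2}}{199475} = 50176 \left(- \frac{1}{50863}\right) + 281 \cdot 136161 \cdot \frac{1}{199475} = - \frac{50176}{50863} + 38261241 \cdot \frac{1}{199475} = - \frac{50176}{50863} + \frac{38261241}{199475} = \frac{1936072643383}{10145896925}$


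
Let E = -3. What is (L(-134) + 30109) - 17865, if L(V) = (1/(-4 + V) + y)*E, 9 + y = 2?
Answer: 564191/46 ≈ 12265.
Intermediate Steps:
y = -7 (y = -9 + 2 = -7)
L(V) = 21 - 3/(-4 + V) (L(V) = (1/(-4 + V) - 7)*(-3) = (-7 + 1/(-4 + V))*(-3) = 21 - 3/(-4 + V))
(L(-134) + 30109) - 17865 = (3*(-29 + 7*(-134))/(-4 - 134) + 30109) - 17865 = (3*(-29 - 938)/(-138) + 30109) - 17865 = (3*(-1/138)*(-967) + 30109) - 17865 = (967/46 + 30109) - 17865 = 1385981/46 - 17865 = 564191/46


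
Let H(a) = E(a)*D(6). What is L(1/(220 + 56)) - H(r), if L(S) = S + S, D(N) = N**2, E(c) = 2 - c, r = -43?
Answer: -223559/138 ≈ -1620.0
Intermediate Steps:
L(S) = 2*S
H(a) = 72 - 36*a (H(a) = (2 - a)*6**2 = (2 - a)*36 = 72 - 36*a)
L(1/(220 + 56)) - H(r) = 2/(220 + 56) - (72 - 36*(-43)) = 2/276 - (72 + 1548) = 2*(1/276) - 1*1620 = 1/138 - 1620 = -223559/138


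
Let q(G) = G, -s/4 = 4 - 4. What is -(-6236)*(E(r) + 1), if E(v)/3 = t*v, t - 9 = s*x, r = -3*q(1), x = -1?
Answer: -498880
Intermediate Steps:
s = 0 (s = -4*(4 - 4) = -4*0 = 0)
r = -3 (r = -3*1 = -3)
t = 9 (t = 9 + 0*(-1) = 9 + 0 = 9)
E(v) = 27*v (E(v) = 3*(9*v) = 27*v)
-(-6236)*(E(r) + 1) = -(-6236)*(27*(-3) + 1) = -(-6236)*(-81 + 1) = -(-6236)*(-80) = -1559*320 = -498880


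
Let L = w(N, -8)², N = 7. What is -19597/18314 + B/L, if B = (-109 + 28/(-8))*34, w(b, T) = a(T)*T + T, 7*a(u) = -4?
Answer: -191321629/586048 ≈ -326.46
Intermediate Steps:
a(u) = -4/7 (a(u) = (⅐)*(-4) = -4/7)
w(b, T) = 3*T/7 (w(b, T) = -4*T/7 + T = 3*T/7)
B = -3825 (B = (-109 + 28*(-⅛))*34 = (-109 - 7/2)*34 = -225/2*34 = -3825)
L = 576/49 (L = ((3/7)*(-8))² = (-24/7)² = 576/49 ≈ 11.755)
-19597/18314 + B/L = -19597/18314 - 3825/576/49 = -19597*1/18314 - 3825*49/576 = -19597/18314 - 20825/64 = -191321629/586048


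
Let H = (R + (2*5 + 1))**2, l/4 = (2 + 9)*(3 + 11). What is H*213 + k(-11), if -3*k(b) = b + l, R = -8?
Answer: 5146/3 ≈ 1715.3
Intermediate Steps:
l = 616 (l = 4*((2 + 9)*(3 + 11)) = 4*(11*14) = 4*154 = 616)
k(b) = -616/3 - b/3 (k(b) = -(b + 616)/3 = -(616 + b)/3 = -616/3 - b/3)
H = 9 (H = (-8 + (2*5 + 1))**2 = (-8 + (10 + 1))**2 = (-8 + 11)**2 = 3**2 = 9)
H*213 + k(-11) = 9*213 + (-616/3 - 1/3*(-11)) = 1917 + (-616/3 + 11/3) = 1917 - 605/3 = 5146/3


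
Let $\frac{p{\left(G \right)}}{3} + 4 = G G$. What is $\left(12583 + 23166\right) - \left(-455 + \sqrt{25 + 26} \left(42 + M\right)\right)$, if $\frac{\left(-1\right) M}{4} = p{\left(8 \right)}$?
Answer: $36204 + 678 \sqrt{51} \approx 41046.0$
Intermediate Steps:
$p{\left(G \right)} = -12 + 3 G^{2}$ ($p{\left(G \right)} = -12 + 3 G G = -12 + 3 G^{2}$)
$M = -720$ ($M = - 4 \left(-12 + 3 \cdot 8^{2}\right) = - 4 \left(-12 + 3 \cdot 64\right) = - 4 \left(-12 + 192\right) = \left(-4\right) 180 = -720$)
$\left(12583 + 23166\right) - \left(-455 + \sqrt{25 + 26} \left(42 + M\right)\right) = \left(12583 + 23166\right) - \left(-455 + \sqrt{25 + 26} \left(42 - 720\right)\right) = 35749 - \left(-455 + \sqrt{51} \left(-678\right)\right) = 35749 - \left(-455 - 678 \sqrt{51}\right) = 35749 + \left(455 + 678 \sqrt{51}\right) = 36204 + 678 \sqrt{51}$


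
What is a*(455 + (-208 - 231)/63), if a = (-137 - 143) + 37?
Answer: -762102/7 ≈ -1.0887e+5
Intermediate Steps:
a = -243 (a = -280 + 37 = -243)
a*(455 + (-208 - 231)/63) = -243*(455 + (-208 - 231)/63) = -243*(455 - 439*1/63) = -243*(455 - 439/63) = -243*28226/63 = -762102/7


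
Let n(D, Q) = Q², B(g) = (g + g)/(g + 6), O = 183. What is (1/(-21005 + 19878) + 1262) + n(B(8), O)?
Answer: 39164376/1127 ≈ 34751.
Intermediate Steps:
B(g) = 2*g/(6 + g) (B(g) = (2*g)/(6 + g) = 2*g/(6 + g))
(1/(-21005 + 19878) + 1262) + n(B(8), O) = (1/(-21005 + 19878) + 1262) + 183² = (1/(-1127) + 1262) + 33489 = (-1/1127 + 1262) + 33489 = 1422273/1127 + 33489 = 39164376/1127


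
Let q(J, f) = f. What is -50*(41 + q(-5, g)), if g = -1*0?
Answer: -2050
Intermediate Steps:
g = 0
-50*(41 + q(-5, g)) = -50*(41 + 0) = -50*41 = -2050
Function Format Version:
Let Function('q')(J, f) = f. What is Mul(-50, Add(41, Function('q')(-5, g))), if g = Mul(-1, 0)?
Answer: -2050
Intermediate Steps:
g = 0
Mul(-50, Add(41, Function('q')(-5, g))) = Mul(-50, Add(41, 0)) = Mul(-50, 41) = -2050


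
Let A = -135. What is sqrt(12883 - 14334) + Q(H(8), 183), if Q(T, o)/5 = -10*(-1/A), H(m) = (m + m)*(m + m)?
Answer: -10/27 + I*sqrt(1451) ≈ -0.37037 + 38.092*I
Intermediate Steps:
H(m) = 4*m**2 (H(m) = (2*m)*(2*m) = 4*m**2)
Q(T, o) = -10/27 (Q(T, o) = 5*(-10/((-1*(-135)))) = 5*(-10/135) = 5*(-10*1/135) = 5*(-2/27) = -10/27)
sqrt(12883 - 14334) + Q(H(8), 183) = sqrt(12883 - 14334) - 10/27 = sqrt(-1451) - 10/27 = I*sqrt(1451) - 10/27 = -10/27 + I*sqrt(1451)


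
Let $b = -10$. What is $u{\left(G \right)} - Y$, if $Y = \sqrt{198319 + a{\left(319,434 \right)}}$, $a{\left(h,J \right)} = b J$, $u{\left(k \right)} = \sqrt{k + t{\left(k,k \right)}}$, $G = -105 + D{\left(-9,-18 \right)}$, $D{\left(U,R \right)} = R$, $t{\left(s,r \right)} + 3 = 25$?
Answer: $- \sqrt{193979} + i \sqrt{101} \approx -440.43 + 10.05 i$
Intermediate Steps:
$t{\left(s,r \right)} = 22$ ($t{\left(s,r \right)} = -3 + 25 = 22$)
$G = -123$ ($G = -105 - 18 = -123$)
$u{\left(k \right)} = \sqrt{22 + k}$ ($u{\left(k \right)} = \sqrt{k + 22} = \sqrt{22 + k}$)
$a{\left(h,J \right)} = - 10 J$
$Y = \sqrt{193979}$ ($Y = \sqrt{198319 - 4340} = \sqrt{193979} \approx 440.43$)
$u{\left(G \right)} - Y = \sqrt{22 - 123} - \sqrt{193979} = \sqrt{-101} - \sqrt{193979} = i \sqrt{101} - \sqrt{193979} = - \sqrt{193979} + i \sqrt{101}$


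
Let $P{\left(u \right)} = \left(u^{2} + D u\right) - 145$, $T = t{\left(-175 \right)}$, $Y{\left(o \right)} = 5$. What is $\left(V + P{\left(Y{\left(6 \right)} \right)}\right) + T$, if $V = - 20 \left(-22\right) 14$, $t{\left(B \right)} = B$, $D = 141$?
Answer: $6570$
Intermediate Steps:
$T = -175$
$P{\left(u \right)} = -145 + u^{2} + 141 u$ ($P{\left(u \right)} = \left(u^{2} + 141 u\right) - 145 = -145 + u^{2} + 141 u$)
$V = 6160$ ($V = - \left(-440\right) 14 = \left(-1\right) \left(-6160\right) = 6160$)
$\left(V + P{\left(Y{\left(6 \right)} \right)}\right) + T = \left(6160 + \left(-145 + 5^{2} + 141 \cdot 5\right)\right) - 175 = \left(6160 + \left(-145 + 25 + 705\right)\right) - 175 = \left(6160 + 585\right) - 175 = 6745 - 175 = 6570$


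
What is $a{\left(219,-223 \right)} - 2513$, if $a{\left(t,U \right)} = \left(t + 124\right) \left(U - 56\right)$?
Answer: $-98210$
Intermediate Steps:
$a{\left(t,U \right)} = \left(-56 + U\right) \left(124 + t\right)$ ($a{\left(t,U \right)} = \left(124 + t\right) \left(-56 + U\right) = \left(-56 + U\right) \left(124 + t\right)$)
$a{\left(219,-223 \right)} - 2513 = \left(-6944 - 12264 + 124 \left(-223\right) - 48837\right) - 2513 = \left(-6944 - 12264 - 27652 - 48837\right) - 2513 = -95697 - 2513 = -98210$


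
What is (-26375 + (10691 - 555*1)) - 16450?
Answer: -32689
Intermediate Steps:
(-26375 + (10691 - 555*1)) - 16450 = (-26375 + (10691 - 555)) - 16450 = (-26375 + 10136) - 16450 = -16239 - 16450 = -32689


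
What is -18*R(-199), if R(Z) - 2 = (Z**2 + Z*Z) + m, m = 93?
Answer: -1427346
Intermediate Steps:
R(Z) = 95 + 2*Z**2 (R(Z) = 2 + ((Z**2 + Z*Z) + 93) = 2 + ((Z**2 + Z**2) + 93) = 2 + (2*Z**2 + 93) = 2 + (93 + 2*Z**2) = 95 + 2*Z**2)
-18*R(-199) = -18*(95 + 2*(-199)**2) = -18*(95 + 2*39601) = -18*(95 + 79202) = -18*79297 = -1427346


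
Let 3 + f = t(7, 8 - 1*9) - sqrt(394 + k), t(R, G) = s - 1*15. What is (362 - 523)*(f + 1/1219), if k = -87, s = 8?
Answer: 85323/53 + 161*sqrt(307) ≈ 4430.8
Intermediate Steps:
t(R, G) = -7 (t(R, G) = 8 - 1*15 = 8 - 15 = -7)
f = -10 - sqrt(307) (f = -3 + (-7 - sqrt(394 - 87)) = -3 + (-7 - sqrt(307)) = -10 - sqrt(307) ≈ -27.521)
(362 - 523)*(f + 1/1219) = (362 - 523)*((-10 - sqrt(307)) + 1/1219) = -161*((-10 - sqrt(307)) + 1/1219) = -161*(-12189/1219 - sqrt(307)) = 85323/53 + 161*sqrt(307)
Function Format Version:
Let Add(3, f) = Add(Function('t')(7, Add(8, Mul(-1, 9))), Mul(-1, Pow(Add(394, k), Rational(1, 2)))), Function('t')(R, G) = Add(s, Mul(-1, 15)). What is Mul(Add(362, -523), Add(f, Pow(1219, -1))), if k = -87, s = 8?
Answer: Add(Rational(85323, 53), Mul(161, Pow(307, Rational(1, 2)))) ≈ 4430.8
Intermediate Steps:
Function('t')(R, G) = -7 (Function('t')(R, G) = Add(8, Mul(-1, 15)) = Add(8, -15) = -7)
f = Add(-10, Mul(-1, Pow(307, Rational(1, 2)))) (f = Add(-3, Add(-7, Mul(-1, Pow(Add(394, -87), Rational(1, 2))))) = Add(-3, Add(-7, Mul(-1, Pow(307, Rational(1, 2))))) = Add(-10, Mul(-1, Pow(307, Rational(1, 2)))) ≈ -27.521)
Mul(Add(362, -523), Add(f, Pow(1219, -1))) = Mul(Add(362, -523), Add(Add(-10, Mul(-1, Pow(307, Rational(1, 2)))), Pow(1219, -1))) = Mul(-161, Add(Add(-10, Mul(-1, Pow(307, Rational(1, 2)))), Rational(1, 1219))) = Mul(-161, Add(Rational(-12189, 1219), Mul(-1, Pow(307, Rational(1, 2))))) = Add(Rational(85323, 53), Mul(161, Pow(307, Rational(1, 2))))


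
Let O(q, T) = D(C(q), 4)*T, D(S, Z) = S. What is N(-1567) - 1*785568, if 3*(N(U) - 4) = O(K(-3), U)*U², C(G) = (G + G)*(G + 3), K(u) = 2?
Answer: -76957381952/3 ≈ -2.5652e+10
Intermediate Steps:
C(G) = 2*G*(3 + G) (C(G) = (2*G)*(3 + G) = 2*G*(3 + G))
O(q, T) = 2*T*q*(3 + q) (O(q, T) = (2*q*(3 + q))*T = 2*T*q*(3 + q))
N(U) = 4 + 20*U³/3 (N(U) = 4 + ((2*U*2*(3 + 2))*U²)/3 = 4 + ((2*U*2*5)*U²)/3 = 4 + ((20*U)*U²)/3 = 4 + (20*U³)/3 = 4 + 20*U³/3)
N(-1567) - 1*785568 = (4 + (20/3)*(-1567)³) - 1*785568 = (4 + (20/3)*(-3847751263)) - 785568 = (4 - 76955025260/3) - 785568 = -76955025248/3 - 785568 = -76957381952/3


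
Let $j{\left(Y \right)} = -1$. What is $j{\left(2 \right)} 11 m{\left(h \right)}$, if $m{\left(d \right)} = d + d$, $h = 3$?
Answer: $-66$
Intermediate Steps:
$m{\left(d \right)} = 2 d$
$j{\left(2 \right)} 11 m{\left(h \right)} = \left(-1\right) 11 \cdot 2 \cdot 3 = \left(-11\right) 6 = -66$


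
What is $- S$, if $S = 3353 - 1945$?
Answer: $-1408$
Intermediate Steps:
$S = 1408$
$- S = \left(-1\right) 1408 = -1408$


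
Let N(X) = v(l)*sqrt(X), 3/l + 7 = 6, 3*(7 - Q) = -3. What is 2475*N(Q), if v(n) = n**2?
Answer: 44550*sqrt(2) ≈ 63003.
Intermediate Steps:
Q = 8 (Q = 7 - 1/3*(-3) = 7 + 1 = 8)
l = -3 (l = 3/(-7 + 6) = 3/(-1) = 3*(-1) = -3)
N(X) = 9*sqrt(X) (N(X) = (-3)**2*sqrt(X) = 9*sqrt(X))
2475*N(Q) = 2475*(9*sqrt(8)) = 2475*(9*(2*sqrt(2))) = 2475*(18*sqrt(2)) = 44550*sqrt(2)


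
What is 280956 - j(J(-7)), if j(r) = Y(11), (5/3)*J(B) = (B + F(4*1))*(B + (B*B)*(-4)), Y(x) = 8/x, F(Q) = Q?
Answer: 3090508/11 ≈ 2.8096e+5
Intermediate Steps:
J(B) = 3*(4 + B)*(B - 4*B²)/5 (J(B) = 3*((B + 4*1)*(B + (B*B)*(-4)))/5 = 3*((B + 4)*(B + B²*(-4)))/5 = 3*((4 + B)*(B - 4*B²))/5 = 3*(4 + B)*(B - 4*B²)/5)
j(r) = 8/11
280956 - j(J(-7)) = 280956 - 1*8/11 = 280956 - 8/11 = 3090508/11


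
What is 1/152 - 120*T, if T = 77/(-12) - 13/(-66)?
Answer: 1247931/1672 ≈ 746.37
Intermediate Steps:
T = -821/132 (T = 77*(-1/12) - 13*(-1/66) = -77/12 + 13/66 = -821/132 ≈ -6.2197)
1/152 - 120*T = 1/152 - 120*(-821/132) = 1/152 + 8210/11 = 1247931/1672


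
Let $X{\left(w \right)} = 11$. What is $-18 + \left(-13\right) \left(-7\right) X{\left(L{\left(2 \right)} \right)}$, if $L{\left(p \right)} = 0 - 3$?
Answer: $983$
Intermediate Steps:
$L{\left(p \right)} = -3$
$-18 + \left(-13\right) \left(-7\right) X{\left(L{\left(2 \right)} \right)} = -18 + \left(-13\right) \left(-7\right) 11 = -18 + 91 \cdot 11 = -18 + 1001 = 983$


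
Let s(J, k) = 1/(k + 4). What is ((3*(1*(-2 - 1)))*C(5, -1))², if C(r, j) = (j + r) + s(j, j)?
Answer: 1521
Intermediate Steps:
s(J, k) = 1/(4 + k)
C(r, j) = j + r + 1/(4 + j) (C(r, j) = (j + r) + 1/(4 + j) = j + r + 1/(4 + j))
((3*(1*(-2 - 1)))*C(5, -1))² = ((3*(1*(-2 - 1)))*((1 + (4 - 1)*(-1 + 5))/(4 - 1)))² = ((3*(1*(-3)))*((1 + 3*4)/3))² = ((3*(-3))*((1 + 12)/3))² = (-3*13)² = (-9*13/3)² = (-39)² = 1521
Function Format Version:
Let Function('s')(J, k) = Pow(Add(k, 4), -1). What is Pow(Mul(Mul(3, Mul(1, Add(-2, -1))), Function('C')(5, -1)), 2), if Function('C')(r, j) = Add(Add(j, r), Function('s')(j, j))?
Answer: 1521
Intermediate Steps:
Function('s')(J, k) = Pow(Add(4, k), -1)
Function('C')(r, j) = Add(j, r, Pow(Add(4, j), -1)) (Function('C')(r, j) = Add(Add(j, r), Pow(Add(4, j), -1)) = Add(j, r, Pow(Add(4, j), -1)))
Pow(Mul(Mul(3, Mul(1, Add(-2, -1))), Function('C')(5, -1)), 2) = Pow(Mul(Mul(3, Mul(1, Add(-2, -1))), Mul(Pow(Add(4, -1), -1), Add(1, Mul(Add(4, -1), Add(-1, 5))))), 2) = Pow(Mul(Mul(3, Mul(1, -3)), Mul(Pow(3, -1), Add(1, Mul(3, 4)))), 2) = Pow(Mul(Mul(3, -3), Mul(Rational(1, 3), Add(1, 12))), 2) = Pow(Mul(-9, Mul(Rational(1, 3), 13)), 2) = Pow(Mul(-9, Rational(13, 3)), 2) = Pow(-39, 2) = 1521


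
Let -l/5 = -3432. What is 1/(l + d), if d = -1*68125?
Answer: -1/50965 ≈ -1.9621e-5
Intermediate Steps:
l = 17160 (l = -5*(-3432) = 17160)
d = -68125
1/(l + d) = 1/(17160 - 68125) = 1/(-50965) = -1/50965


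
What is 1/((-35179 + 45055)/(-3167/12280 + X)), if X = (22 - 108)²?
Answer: 90819713/121277280 ≈ 0.74886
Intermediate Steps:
X = 7396 (X = (-86)² = 7396)
1/((-35179 + 45055)/(-3167/12280 + X)) = 1/((-35179 + 45055)/(-3167/12280 + 7396)) = 1/(9876/(-3167*1/12280 + 7396)) = 1/(9876/(-3167/12280 + 7396)) = 1/(9876/(90819713/12280)) = 1/(9876*(12280/90819713)) = 1/(121277280/90819713) = 90819713/121277280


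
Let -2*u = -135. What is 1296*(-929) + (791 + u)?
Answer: -2406251/2 ≈ -1.2031e+6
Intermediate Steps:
u = 135/2 (u = -1/2*(-135) = 135/2 ≈ 67.500)
1296*(-929) + (791 + u) = 1296*(-929) + (791 + 135/2) = -1203984 + 1717/2 = -2406251/2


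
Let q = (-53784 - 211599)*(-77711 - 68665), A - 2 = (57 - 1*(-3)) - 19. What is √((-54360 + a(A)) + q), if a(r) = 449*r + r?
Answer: 3*√4316185222 ≈ 1.9709e+5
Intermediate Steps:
A = 43 (A = 2 + ((57 - 1*(-3)) - 19) = 2 + ((57 + 3) - 19) = 2 + (60 - 19) = 2 + 41 = 43)
a(r) = 450*r
q = 38845702008 (q = -265383*(-146376) = 38845702008)
√((-54360 + a(A)) + q) = √((-54360 + 450*43) + 38845702008) = √((-54360 + 19350) + 38845702008) = √(-35010 + 38845702008) = √38845666998 = 3*√4316185222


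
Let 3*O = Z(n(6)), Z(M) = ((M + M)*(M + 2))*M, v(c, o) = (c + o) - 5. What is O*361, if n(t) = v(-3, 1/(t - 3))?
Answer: -6492946/81 ≈ -80160.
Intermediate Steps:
v(c, o) = -5 + c + o
n(t) = -8 + 1/(-3 + t) (n(t) = -5 - 3 + 1/(t - 3) = -5 - 3 + 1/(-3 + t) = -8 + 1/(-3 + t))
Z(M) = 2*M**2*(2 + M) (Z(M) = ((2*M)*(2 + M))*M = (2*M*(2 + M))*M = 2*M**2*(2 + M))
O = -17986/81 (O = (2*((25 - 8*6)/(-3 + 6))**2*(2 + (25 - 8*6)/(-3 + 6)))/3 = (2*((25 - 48)/3)**2*(2 + (25 - 48)/3))/3 = (2*((1/3)*(-23))**2*(2 + (1/3)*(-23)))/3 = (2*(-23/3)**2*(2 - 23/3))/3 = (2*(529/9)*(-17/3))/3 = (1/3)*(-17986/27) = -17986/81 ≈ -222.05)
O*361 = -17986/81*361 = -6492946/81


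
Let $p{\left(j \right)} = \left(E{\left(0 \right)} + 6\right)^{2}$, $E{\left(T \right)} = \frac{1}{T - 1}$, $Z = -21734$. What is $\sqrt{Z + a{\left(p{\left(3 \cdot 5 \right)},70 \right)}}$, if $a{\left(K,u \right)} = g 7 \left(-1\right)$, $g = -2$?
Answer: $2 i \sqrt{5430} \approx 147.38 i$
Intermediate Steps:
$E{\left(T \right)} = \frac{1}{-1 + T}$
$p{\left(j \right)} = 25$ ($p{\left(j \right)} = \left(\frac{1}{-1 + 0} + 6\right)^{2} = \left(\frac{1}{-1} + 6\right)^{2} = \left(-1 + 6\right)^{2} = 5^{2} = 25$)
$a{\left(K,u \right)} = 14$ ($a{\left(K,u \right)} = \left(-2\right) 7 \left(-1\right) = \left(-14\right) \left(-1\right) = 14$)
$\sqrt{Z + a{\left(p{\left(3 \cdot 5 \right)},70 \right)}} = \sqrt{-21734 + 14} = \sqrt{-21720} = 2 i \sqrt{5430}$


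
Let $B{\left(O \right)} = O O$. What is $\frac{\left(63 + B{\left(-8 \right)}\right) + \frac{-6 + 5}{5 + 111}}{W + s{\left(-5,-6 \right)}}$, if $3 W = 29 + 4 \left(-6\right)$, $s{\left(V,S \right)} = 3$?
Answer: $\frac{44193}{1624} \approx 27.212$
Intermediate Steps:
$W = \frac{5}{3}$ ($W = \frac{29 + 4 \left(-6\right)}{3} = \frac{29 - 24}{3} = \frac{1}{3} \cdot 5 = \frac{5}{3} \approx 1.6667$)
$B{\left(O \right)} = O^{2}$
$\frac{\left(63 + B{\left(-8 \right)}\right) + \frac{-6 + 5}{5 + 111}}{W + s{\left(-5,-6 \right)}} = \frac{\left(63 + \left(-8\right)^{2}\right) + \frac{-6 + 5}{5 + 111}}{\frac{5}{3} + 3} = \frac{\left(63 + 64\right) - \frac{1}{116}}{\frac{14}{3}} = \left(127 - \frac{1}{116}\right) \frac{3}{14} = \frac{14731}{116} \cdot \frac{3}{14} = \frac{44193}{1624}$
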